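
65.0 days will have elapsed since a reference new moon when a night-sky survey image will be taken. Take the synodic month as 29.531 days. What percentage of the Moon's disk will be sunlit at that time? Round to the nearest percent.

Reduce mod P: 65.0 − 2×29.531 = 5.94 d into the current lunation.
Phase angle: θ = 360°·(5.94 d)/(29.531 d) = 72.4°.
cos 72.4° = 0.303, so f = (1 − 0.303)/2 = 0.349, so 35%.

35%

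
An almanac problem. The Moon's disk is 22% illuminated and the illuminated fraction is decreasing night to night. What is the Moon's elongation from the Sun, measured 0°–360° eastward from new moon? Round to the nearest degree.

Invert f = (1 − cos θ)/2 to get cos θ = 1 − 2(0.22) = 0.560, hence θ₀ = arccos 0.560 = 55.9°.
A waning Moon lies in 180°–360°, so θ = 360° − 55.9° = 304.1°.

304°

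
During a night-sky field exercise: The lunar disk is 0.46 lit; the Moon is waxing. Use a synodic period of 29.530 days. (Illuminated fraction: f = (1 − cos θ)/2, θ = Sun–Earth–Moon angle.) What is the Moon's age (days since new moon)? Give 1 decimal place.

7.0 days

cos θ = 1 − 2f = 0.080, giving a principal value of 85.4°.
Waxing ⇒ before full, so θ = 85.4°.
At 360°/29.530 d per day, 85.4° corresponds to 7.01 days.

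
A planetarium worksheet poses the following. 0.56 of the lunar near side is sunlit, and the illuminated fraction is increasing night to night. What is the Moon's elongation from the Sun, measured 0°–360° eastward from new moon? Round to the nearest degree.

From f = (1 − cos θ)/2: cos θ = 1 − 2×0.56 = -0.120; arccos → 96.9°.
Waxing ⇒ before full, so θ = 96.9°.

97°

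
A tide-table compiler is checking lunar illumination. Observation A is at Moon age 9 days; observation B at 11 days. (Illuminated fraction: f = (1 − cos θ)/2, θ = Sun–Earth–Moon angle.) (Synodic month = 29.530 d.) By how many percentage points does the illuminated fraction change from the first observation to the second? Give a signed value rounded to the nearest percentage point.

First observation: θ = 360°·9/29.530 = 109.7°, so f = 0.669.
Second observation: θ = 134.1°, f = 0.848.
Δf = 0.848 − 0.669 = +0.179, i.e. +18 pp.

+18 pp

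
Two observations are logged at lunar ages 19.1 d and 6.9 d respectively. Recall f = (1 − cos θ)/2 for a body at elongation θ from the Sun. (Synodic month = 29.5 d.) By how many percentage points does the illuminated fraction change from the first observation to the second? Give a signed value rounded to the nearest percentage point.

First observation: θ = 360°·19.1/29.5 = 233.1°, so f = 0.800.
Second observation: θ = 84.2°, f = 0.450.
Δf = 0.450 − 0.800 = -0.351, i.e. -35 pp.

-35 pp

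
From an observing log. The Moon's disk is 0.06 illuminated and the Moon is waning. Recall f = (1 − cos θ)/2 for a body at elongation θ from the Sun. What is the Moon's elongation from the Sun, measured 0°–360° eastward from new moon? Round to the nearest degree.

332°

cos θ = 1 − 2f = 0.880, giving a principal value of 28.4°.
A waning Moon lies in 180°–360°, so θ = 360° − 28.4° = 331.6°.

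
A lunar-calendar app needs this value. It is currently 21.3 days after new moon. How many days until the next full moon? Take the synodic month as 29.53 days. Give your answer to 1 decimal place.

Full moon is 0.5 of the way through the cycle: age 0.5 × 29.53 = 14.765 d.
This lunation's full moon (14.765 d) has passed, so add one period: 44.295 − 21.3 = 22.995 days.

23.0 days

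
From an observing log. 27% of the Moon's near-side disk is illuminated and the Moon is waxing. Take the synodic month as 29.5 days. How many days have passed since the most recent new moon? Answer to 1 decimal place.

Invert f = (1 − cos θ)/2 to get cos θ = 1 − 2(0.27) = 0.460, hence θ₀ = arccos 0.460 = 62.6°.
The Moon is waxing (0°–180°), so θ = 62.6° directly.
At 360°/29.5 d per day, 62.6° corresponds to 5.13 days.

5.1 days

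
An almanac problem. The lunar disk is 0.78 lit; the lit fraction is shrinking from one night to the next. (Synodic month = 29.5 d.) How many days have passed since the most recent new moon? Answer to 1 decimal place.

19.3 days

cos θ = 1 − 2f = -0.560, giving a principal value of 124.1°.
Waning ⇒ past full, so θ = 360° − 124.1° = 235.9°.
That fraction of the synodic month is 235.9/360 × 29.5 d ≈ 19.33 d.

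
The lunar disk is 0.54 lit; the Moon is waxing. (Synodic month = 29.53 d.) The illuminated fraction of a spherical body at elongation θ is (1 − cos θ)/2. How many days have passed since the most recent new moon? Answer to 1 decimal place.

Invert f = (1 − cos θ)/2 to get cos θ = 1 − 2(0.54) = -0.080, hence θ₀ = arccos -0.080 = 94.6°.
Waxing ⇒ before full, so θ = 94.6°.
That fraction of the synodic month is 94.6/360 × 29.53 d ≈ 7.76 d.

7.8 days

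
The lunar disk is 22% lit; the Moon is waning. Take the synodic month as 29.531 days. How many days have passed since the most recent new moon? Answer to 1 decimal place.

24.9 days

cos θ = 1 − 2f = 0.560, giving a principal value of 55.9°.
Waning ⇒ past full, so θ = 360° − 55.9° = 304.1°.
Age = 29.531 × 304.1°/360° ≈ 24.94 days.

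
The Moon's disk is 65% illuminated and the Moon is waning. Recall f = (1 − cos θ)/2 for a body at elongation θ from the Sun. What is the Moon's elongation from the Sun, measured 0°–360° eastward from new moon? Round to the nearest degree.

253°

Invert f = (1 − cos θ)/2 to get cos θ = 1 − 2(0.65) = -0.300, hence θ₀ = arccos -0.300 = 107.5°.
A waning Moon lies in 180°–360°, so θ = 360° − 107.5° = 252.5°.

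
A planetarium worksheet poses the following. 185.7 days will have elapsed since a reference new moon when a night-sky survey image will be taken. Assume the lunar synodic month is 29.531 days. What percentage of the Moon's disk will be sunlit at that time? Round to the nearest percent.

62%

185.7 d spans 6 complete synodic months (6 × 29.531 = 177.19 d) plus 8.51 d.
The Moon has covered 8.51/29.531 of its cycle, so θ ≈ 360° × 8.51/29.531 = 103.8°.
cos 103.8° = (-0.238), so f = (1 − (-0.238))/2 = 0.619, so 62%.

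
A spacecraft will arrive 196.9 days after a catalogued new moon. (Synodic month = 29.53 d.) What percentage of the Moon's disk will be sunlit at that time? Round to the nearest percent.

75%

196.9/29.53 = 6.668 lunations, so 6 complete cycles and 19.72 d into the next.
Phase angle: θ = 360°·(19.72 d)/(29.53 d) = 240.4°.
cos 240.4° = (-0.494), so f = (1 − (-0.494))/2 = 0.747, so 75%.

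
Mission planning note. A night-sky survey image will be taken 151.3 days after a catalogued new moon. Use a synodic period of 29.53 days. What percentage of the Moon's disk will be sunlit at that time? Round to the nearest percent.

151.3/29.53 = 5.124 lunations, so 5 complete cycles and 3.65 d into the next.
Phase angle: θ = 360°·(3.65 d)/(29.53 d) = 44.5°.
Illuminated fraction = (1 − cos 44.5°)/2 = (1 − 0.713)/2 ≈ 0.143, so 14%.

14%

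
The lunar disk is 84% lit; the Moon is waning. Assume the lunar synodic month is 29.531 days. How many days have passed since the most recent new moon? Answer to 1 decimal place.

Invert f = (1 − cos θ)/2 to get cos θ = 1 − 2(0.84) = -0.680, hence θ₀ = arccos -0.680 = 132.8°.
Since the Moon is past full (waning), take the reflex angle: θ = 360° − 132.8° = 227.2°.
At 360°/29.531 d per day, 227.2° corresponds to 18.63 days.

18.6 days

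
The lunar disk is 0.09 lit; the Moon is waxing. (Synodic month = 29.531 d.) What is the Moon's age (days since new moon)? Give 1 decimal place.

2.9 days

Invert f = (1 − cos θ)/2 to get cos θ = 1 − 2(0.09) = 0.820, hence θ₀ = arccos 0.820 = 34.9°.
Before full moon the principal value applies: θ = 34.9°.
At 360°/29.531 d per day, 34.9° corresponds to 2.86 days.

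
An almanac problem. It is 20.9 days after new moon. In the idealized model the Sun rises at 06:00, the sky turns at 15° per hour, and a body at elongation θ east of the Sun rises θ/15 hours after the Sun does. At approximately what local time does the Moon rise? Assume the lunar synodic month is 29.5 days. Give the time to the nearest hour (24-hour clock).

Elongation θ = 360° × 20.9/29.5 ≈ 255.1°.
The Moon trails the Sun by θ/15 = 255.1/15 ≈ 17.00 hours.
06:00 + 17.00 h ≈ 23:00 → 23:00 to the nearest hour.

23:00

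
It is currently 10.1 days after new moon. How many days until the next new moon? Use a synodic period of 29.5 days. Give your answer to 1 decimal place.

One full lunation from the last new moon is 29.5 d; remaining = 29.5 − 10.1 = 19.400 d.

19.4 days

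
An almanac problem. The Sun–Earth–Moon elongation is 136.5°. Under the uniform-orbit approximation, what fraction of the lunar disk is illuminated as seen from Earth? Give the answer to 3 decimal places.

cos 136.5° = (-0.725), so f = (1 − (-0.725))/2 = 0.863.

0.863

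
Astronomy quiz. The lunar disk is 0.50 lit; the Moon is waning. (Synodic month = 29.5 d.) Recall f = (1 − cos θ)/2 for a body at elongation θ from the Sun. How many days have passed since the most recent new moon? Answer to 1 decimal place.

Invert f = (1 − cos θ)/2 to get cos θ = 1 − 2(0.50) = 0.000, hence θ₀ = arccos 0.000 = 90.0°.
Since the Moon is past full (waning), take the reflex angle: θ = 360° − 90.0° = 270.0°.
That fraction of the synodic month is 270.0/360 × 29.5 d ≈ 22.12 d.

22.1 days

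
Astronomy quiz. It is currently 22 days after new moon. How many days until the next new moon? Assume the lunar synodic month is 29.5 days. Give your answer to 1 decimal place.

The next new moon completes the synodic month: 29.5 − 22 = 7.500 days.

7.5 days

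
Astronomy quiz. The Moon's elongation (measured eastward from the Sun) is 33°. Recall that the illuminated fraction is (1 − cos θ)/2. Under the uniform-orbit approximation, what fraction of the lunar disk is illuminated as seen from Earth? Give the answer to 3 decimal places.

0.081

cos 33° = 0.839, so f = (1 − 0.839)/2 = 0.081.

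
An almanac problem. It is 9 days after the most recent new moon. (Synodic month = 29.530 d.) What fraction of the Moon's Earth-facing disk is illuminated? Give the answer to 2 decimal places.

0.67

Phase angle: θ = 360°·(9 d)/(29.530 d) = 109.7°.
With cos θ = (-0.337), the lit fraction is (1 − (-0.337))/2 ≈ 0.669.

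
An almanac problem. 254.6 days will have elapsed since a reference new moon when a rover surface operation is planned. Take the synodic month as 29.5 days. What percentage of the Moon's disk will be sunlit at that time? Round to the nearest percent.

Reduce mod P: 254.6 − 8×29.5 = 18.60 d into the current lunation.
Elongation θ = 360° × 18.60/29.5 ≈ 227.0°.
cos 227.0° = (-0.682), so f = (1 − (-0.682))/2 = 0.841, so 84%.

84%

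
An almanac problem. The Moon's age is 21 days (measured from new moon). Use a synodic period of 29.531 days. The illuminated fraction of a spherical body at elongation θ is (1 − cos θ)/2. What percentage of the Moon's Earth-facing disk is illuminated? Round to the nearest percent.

62%

Elongation θ = 360° × 21/29.531 ≈ 256.0°.
With cos θ = (-0.242), the lit fraction is (1 − (-0.242))/2 ≈ 0.621, so 62%.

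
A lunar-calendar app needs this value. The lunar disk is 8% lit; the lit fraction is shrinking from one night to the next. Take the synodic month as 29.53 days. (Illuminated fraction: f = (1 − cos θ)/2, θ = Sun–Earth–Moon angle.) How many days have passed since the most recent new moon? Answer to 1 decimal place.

cos θ = 1 − 2f = 0.840, giving a principal value of 32.9°.
Since the Moon is past full (waning), take the reflex angle: θ = 360° − 32.9° = 327.1°.
At 360°/29.53 d per day, 327.1° corresponds to 26.83 days.

26.8 days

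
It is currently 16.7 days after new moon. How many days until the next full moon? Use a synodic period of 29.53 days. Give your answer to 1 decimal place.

Full moon is 0.5 of the way through the cycle: age 0.5 × 29.53 = 14.765 d.
This lunation's full moon (14.765 d) has passed, so add one period: 44.295 − 16.7 = 27.595 days.

27.6 days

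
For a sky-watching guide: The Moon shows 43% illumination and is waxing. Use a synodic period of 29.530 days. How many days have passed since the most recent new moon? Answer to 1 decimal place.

6.7 days

From f = (1 − cos θ)/2: cos θ = 1 − 2×0.43 = 0.140; arccos → 82.0°.
The Moon is waxing (0°–180°), so θ = 82.0° directly.
Age = 29.530 × 82.0°/360° ≈ 6.72 days.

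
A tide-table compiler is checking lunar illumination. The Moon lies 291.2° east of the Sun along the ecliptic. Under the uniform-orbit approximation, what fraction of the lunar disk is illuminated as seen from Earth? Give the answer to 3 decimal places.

Half-versine of 291.2°: (1 − 0.362)/2 = 0.319.

0.319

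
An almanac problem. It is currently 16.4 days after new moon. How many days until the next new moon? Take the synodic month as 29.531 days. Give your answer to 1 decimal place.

The next new moon completes the synodic month: 29.531 − 16.4 = 13.131 days.

13.1 days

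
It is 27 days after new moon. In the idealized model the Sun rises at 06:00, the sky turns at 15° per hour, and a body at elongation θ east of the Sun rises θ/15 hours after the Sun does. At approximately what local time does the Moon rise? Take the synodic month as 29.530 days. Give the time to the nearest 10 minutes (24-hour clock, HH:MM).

Phase angle: θ = 360°·(27 d)/(29.530 d) = 329.2°.
The Moon trails the Sun by θ/15 = 329.2/15 ≈ 21.94 hours.
06:00 + 21.944 h ≈ 03:57 → 04:00 to the nearest ten minutes.

04:00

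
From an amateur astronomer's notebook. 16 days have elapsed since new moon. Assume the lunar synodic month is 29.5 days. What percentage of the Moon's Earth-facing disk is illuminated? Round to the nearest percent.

98%

The Moon has covered 16/29.5 of its cycle, so θ ≈ 360° × 16/29.5 = 195.3°.
cos 195.3° = (-0.965), so f = (1 − (-0.965))/2 = 0.982, so 98%.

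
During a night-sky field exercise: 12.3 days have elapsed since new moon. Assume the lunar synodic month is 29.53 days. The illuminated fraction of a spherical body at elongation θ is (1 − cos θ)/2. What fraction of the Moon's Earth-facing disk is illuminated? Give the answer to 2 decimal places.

Elongation θ = 360° × 12.3/29.53 ≈ 149.9°.
cos 149.9° = (-0.866), so f = (1 − (-0.866))/2 = 0.933.

0.93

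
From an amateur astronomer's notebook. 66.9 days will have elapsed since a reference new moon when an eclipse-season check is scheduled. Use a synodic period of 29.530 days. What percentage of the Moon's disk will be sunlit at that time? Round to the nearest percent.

66.9/29.530 = 2.265 lunations, so 2 complete cycles and 7.84 d into the next.
Phase angle: θ = 360°·(7.84 d)/(29.530 d) = 95.6°.
Illuminated fraction = (1 − cos 95.6°)/2 = (1 − (-0.097))/2 ≈ 0.549, so 55%.

55%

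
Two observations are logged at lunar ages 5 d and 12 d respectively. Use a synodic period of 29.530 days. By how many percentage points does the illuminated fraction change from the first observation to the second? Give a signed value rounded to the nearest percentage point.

+66 pp

θ₁ = 360° × 5/29.530 = 61.0°, f₁ = (1 − cos θ₁)/2 = 0.257.
θ₂ = 360° × 12/29.530 = 146.3°, f₂ = (1 − cos θ₂)/2 = 0.916.
Change = f₂ − f₁ = +0.659 → +66 percentage points.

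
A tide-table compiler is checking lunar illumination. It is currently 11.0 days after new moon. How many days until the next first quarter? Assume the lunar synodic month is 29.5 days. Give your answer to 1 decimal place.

First quarter is 0.25 of the way through the cycle: age 0.25 × 29.5 = 7.375 d.
Already past this cycle's first quarter; the next is at 7.375 + 29.5 = 36.875 d, so 36.875 − 11.0 = 25.875 days.

25.9 days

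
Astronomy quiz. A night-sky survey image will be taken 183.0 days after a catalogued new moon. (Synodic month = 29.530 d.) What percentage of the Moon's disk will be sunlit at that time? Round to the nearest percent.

34%

Reduce mod P: 183.0 − 6×29.530 = 5.82 d into the current lunation.
Elongation θ = 360° × 5.82/29.530 ≈ 71.0°.
With cos θ = 0.326, the lit fraction is (1 − 0.326)/2 ≈ 0.337, so 34%.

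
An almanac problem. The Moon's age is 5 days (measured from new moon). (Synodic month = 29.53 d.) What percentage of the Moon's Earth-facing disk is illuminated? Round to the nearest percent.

The Moon has covered 5/29.53 of its cycle, so θ ≈ 360° × 5/29.53 = 61.0°.
With cos θ = 0.485, the lit fraction is (1 − 0.485)/2 ≈ 0.257, so 26%.

26%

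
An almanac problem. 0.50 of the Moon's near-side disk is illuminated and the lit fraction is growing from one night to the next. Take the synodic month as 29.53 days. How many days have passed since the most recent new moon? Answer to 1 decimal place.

7.4 days

cos θ = 1 − 2f = 0.000, giving a principal value of 90.0°.
Before full moon the principal value applies: θ = 90.0°.
Age = 29.53 × 90.0°/360° ≈ 7.38 days.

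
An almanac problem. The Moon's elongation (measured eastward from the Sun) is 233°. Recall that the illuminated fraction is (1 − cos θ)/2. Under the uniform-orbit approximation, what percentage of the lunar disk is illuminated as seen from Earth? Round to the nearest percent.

cos 233° = (-0.602), so f = (1 − (-0.602))/2 = 0.801, i.e. 80%.

80%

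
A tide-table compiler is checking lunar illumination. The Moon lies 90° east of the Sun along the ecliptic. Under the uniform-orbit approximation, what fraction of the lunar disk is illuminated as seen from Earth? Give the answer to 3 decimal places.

Half-versine of 90°: (1 − 0.000)/2 = 0.500.

0.500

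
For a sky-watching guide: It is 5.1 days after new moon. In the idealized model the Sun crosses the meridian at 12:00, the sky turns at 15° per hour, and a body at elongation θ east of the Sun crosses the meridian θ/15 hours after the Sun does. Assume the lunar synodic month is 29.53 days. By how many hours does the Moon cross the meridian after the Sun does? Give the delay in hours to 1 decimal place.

4.1 h

Phase angle: θ = 360°·(5.1 d)/(29.53 d) = 62.2°.
Delay after the Sun = 62.2° / (15°/h) ≈ 4.14 h.
So the Moon crosses the meridian 4.14 h after the Sun.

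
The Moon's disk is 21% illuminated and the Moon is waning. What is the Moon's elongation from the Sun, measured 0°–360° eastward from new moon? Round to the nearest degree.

cos θ = 1 − 2f = 0.580, giving a principal value of 54.5°.
Since the Moon is past full (waning), take the reflex angle: θ = 360° − 54.5° = 305.5°.

305°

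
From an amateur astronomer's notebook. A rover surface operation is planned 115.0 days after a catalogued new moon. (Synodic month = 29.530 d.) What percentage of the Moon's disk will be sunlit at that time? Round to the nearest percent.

11%

Reduce mod P: 115.0 − 3×29.530 = 26.41 d into the current lunation.
Elongation θ = 360° × 26.41/29.530 ≈ 322.0°.
Illuminated fraction = (1 − cos 322.0°)/2 = (1 − 0.788)/2 ≈ 0.106, so 11%.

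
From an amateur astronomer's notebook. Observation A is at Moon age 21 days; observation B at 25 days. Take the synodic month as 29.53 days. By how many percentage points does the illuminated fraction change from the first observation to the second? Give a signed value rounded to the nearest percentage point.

θ₁ = 360° × 21/29.53 = 256.0°, f₁ = (1 − cos θ₁)/2 = 0.621.
θ₂ = 360° × 25/29.53 = 304.8°, f₂ = (1 − cos θ₂)/2 = 0.215.
Change = f₂ − f₁ = -0.406 → -41 percentage points.

-41 pp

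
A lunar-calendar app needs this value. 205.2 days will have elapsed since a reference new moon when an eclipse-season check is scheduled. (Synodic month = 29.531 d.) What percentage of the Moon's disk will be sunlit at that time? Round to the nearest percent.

205.2 d spans 6 complete synodic months (6 × 29.531 = 177.19 d) plus 28.01 d.
Phase angle: θ = 360°·(28.01 d)/(29.531 d) = 341.5°.
cos 341.5° = 0.948, so f = (1 − 0.948)/2 = 0.026, so 3%.

3%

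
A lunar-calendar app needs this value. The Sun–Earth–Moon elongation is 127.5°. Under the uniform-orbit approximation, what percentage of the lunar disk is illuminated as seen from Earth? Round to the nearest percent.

cos 127.5° = (-0.609), so f = (1 − (-0.609))/2 = 0.804, i.e. 80%.

80%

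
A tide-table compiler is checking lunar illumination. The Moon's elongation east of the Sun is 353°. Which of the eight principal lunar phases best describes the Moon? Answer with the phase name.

353° lies in the new moon sector of the 8-phase cycle.

new moon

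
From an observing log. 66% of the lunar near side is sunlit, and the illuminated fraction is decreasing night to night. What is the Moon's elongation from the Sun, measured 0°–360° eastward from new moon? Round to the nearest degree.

251°

cos θ = 1 − 2f = -0.320, giving a principal value of 108.7°.
A waning Moon lies in 180°–360°, so θ = 360° − 108.7° = 251.3°.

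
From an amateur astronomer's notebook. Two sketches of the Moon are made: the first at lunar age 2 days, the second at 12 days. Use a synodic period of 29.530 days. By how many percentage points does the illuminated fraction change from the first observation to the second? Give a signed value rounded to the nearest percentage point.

+87 pp

θ₁ = 360° × 2/29.530 = 24.4°, f₁ = (1 − cos θ₁)/2 = 0.045.
θ₂ = 360° × 12/29.530 = 146.3°, f₂ = (1 − cos θ₂)/2 = 0.916.
Change = f₂ − f₁ = +0.871 → +87 percentage points.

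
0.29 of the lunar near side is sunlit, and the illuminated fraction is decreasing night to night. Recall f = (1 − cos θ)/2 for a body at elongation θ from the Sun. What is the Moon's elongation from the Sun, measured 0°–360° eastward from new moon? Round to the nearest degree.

295°

From f = (1 − cos θ)/2: cos θ = 1 − 2×0.29 = 0.420; arccos → 65.2°.
Waning ⇒ past full, so θ = 360° − 65.2° = 294.8°.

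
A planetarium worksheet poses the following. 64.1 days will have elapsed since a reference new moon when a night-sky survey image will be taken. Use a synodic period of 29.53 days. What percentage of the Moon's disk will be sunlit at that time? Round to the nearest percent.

26%

64.1/29.53 = 2.171 lunations, so 2 complete cycles and 5.04 d into the next.
Elongation θ = 360° × 5.04/29.53 ≈ 61.4°.
With cos θ = 0.478, the lit fraction is (1 − 0.478)/2 ≈ 0.261, so 26%.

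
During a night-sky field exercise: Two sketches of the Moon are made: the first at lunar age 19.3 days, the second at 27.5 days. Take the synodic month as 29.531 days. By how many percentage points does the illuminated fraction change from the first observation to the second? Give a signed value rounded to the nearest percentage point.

θ₁ = 360° × 19.3/29.531 = 235.3°, f₁ = (1 − cos θ₁)/2 = 0.785.
θ₂ = 360° × 27.5/29.531 = 335.2°, f₂ = (1 − cos θ₂)/2 = 0.046.
Change = f₂ − f₁ = -0.739 → -74 percentage points.

-74 percentage points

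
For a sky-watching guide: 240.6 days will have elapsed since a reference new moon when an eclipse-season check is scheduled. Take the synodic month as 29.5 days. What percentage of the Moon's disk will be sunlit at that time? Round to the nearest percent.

22%

Reduce mod P: 240.6 − 8×29.5 = 4.60 d into the current lunation.
The Moon has covered 4.60/29.5 of its cycle, so θ ≈ 360° × 4.60/29.5 = 56.1°.
cos 56.1° = 0.557, so f = (1 − 0.557)/2 = 0.221, so 22%.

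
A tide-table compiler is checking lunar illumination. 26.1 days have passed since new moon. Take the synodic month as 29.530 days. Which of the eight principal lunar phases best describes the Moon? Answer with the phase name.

waning crescent

θ ≈ 360° × 26.1/29.530 = 318°, which falls in the waning crescent sector.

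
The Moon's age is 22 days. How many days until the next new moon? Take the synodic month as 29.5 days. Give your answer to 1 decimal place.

The next new moon completes the synodic month: 29.5 − 22 = 7.500 days.

7.5 days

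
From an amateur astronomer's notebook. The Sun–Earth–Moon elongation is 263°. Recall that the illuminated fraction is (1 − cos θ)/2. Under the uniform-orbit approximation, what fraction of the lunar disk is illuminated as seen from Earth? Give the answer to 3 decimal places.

0.561

cos 263° = (-0.122), so f = (1 − (-0.122))/2 = 0.561.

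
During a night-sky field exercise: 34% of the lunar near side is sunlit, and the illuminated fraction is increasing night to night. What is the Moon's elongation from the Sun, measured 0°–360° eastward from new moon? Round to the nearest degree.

Invert f = (1 − cos θ)/2 to get cos θ = 1 − 2(0.34) = 0.320, hence θ₀ = arccos 0.320 = 71.3°.
Before full moon the principal value applies: θ = 71.3°.

71°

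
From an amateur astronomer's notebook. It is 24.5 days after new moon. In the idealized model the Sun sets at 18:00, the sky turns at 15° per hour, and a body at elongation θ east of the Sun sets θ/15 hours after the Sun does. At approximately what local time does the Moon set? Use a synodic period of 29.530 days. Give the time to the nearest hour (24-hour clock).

The Moon has covered 24.5/29.530 of its cycle, so θ ≈ 360° × 24.5/29.530 = 298.7°.
At 15° of sky rotation per hour, 298.7° corresponds to a 19.91 h lag.
18:00 + 19.91 h ≈ 13:55 → 14:00 to the nearest hour.

14:00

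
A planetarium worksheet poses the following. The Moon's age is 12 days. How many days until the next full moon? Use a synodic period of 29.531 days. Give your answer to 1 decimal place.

2.8 days

Full moon is 0.5 of the way through the cycle: age 0.5 × 29.531 = 14.765 d.
That is 14.765 − 12 = 2.765 days ahead.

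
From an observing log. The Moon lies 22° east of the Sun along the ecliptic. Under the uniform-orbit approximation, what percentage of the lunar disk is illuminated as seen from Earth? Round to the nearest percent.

cos 22° = 0.927, so f = (1 − 0.927)/2 = 0.036, i.e. 4%.

4%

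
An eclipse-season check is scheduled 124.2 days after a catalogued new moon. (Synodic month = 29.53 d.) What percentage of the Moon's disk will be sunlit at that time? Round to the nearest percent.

124.2 d spans 4 complete synodic months (4 × 29.53 = 118.12 d) plus 6.08 d.
The Moon has covered 6.08/29.53 of its cycle, so θ ≈ 360° × 6.08/29.53 = 74.1°.
Illuminated fraction = (1 − cos 74.1°)/2 = (1 − 0.274)/2 ≈ 0.363, so 36%.

36%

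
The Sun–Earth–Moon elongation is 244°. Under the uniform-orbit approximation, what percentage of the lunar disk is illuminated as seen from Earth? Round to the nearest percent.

72%

cos 244° = (-0.438), so f = (1 − (-0.438))/2 = 0.719, i.e. 72%.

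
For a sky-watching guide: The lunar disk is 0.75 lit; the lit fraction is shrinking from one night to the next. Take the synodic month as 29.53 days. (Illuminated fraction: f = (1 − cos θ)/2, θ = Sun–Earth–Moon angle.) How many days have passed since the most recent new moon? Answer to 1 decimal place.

19.7 days

cos θ = 1 − 2f = -0.500, giving a principal value of 120.0°.
Since the Moon is past full (waning), take the reflex angle: θ = 360° − 120.0° = 240.0°.
That fraction of the synodic month is 240.0/360 × 29.53 d ≈ 19.69 d.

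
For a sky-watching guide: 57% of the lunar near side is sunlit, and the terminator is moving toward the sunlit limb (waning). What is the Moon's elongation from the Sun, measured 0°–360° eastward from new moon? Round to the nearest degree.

262°

Invert f = (1 − cos θ)/2 to get cos θ = 1 − 2(0.57) = -0.140, hence θ₀ = arccos -0.140 = 98.0°.
A waning Moon lies in 180°–360°, so θ = 360° − 98.0° = 262.0°.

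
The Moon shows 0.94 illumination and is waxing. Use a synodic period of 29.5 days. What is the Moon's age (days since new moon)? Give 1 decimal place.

12.4 days

From f = (1 − cos θ)/2: cos θ = 1 − 2×0.94 = -0.880; arccos → 151.6°.
Before full moon the principal value applies: θ = 151.6°.
That fraction of the synodic month is 151.6/360 × 29.5 d ≈ 12.43 d.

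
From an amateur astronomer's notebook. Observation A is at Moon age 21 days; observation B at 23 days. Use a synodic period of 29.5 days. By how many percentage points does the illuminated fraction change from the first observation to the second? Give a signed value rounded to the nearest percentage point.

-21 pp

θ₁ = 360° × 21/29.5 = 256.3°, f₁ = (1 − cos θ₁)/2 = 0.619.
θ₂ = 360° × 23/29.5 = 280.7°, f₂ = (1 − cos θ₂)/2 = 0.407.
Change = f₂ − f₁ = -0.211 → -21 percentage points.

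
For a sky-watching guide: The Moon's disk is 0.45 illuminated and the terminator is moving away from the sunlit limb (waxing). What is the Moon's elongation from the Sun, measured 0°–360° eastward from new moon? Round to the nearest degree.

84°

From f = (1 − cos θ)/2: cos θ = 1 − 2×0.45 = 0.100; arccos → 84.3°.
The Moon is waxing (0°–180°), so θ = 84.3° directly.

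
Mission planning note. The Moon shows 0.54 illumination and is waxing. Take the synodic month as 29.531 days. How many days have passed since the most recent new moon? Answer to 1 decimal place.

7.8 days

Invert f = (1 − cos θ)/2 to get cos θ = 1 − 2(0.54) = -0.080, hence θ₀ = arccos -0.080 = 94.6°.
Waxing ⇒ before full, so θ = 94.6°.
Age = 29.531 × 94.6°/360° ≈ 7.76 days.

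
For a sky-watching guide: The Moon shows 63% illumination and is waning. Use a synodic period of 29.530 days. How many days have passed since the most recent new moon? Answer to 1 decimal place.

Invert f = (1 − cos θ)/2 to get cos θ = 1 − 2(0.63) = -0.260, hence θ₀ = arccos -0.260 = 105.1°.
Waning ⇒ past full, so θ = 360° − 105.1° = 254.9°.
That fraction of the synodic month is 254.9/360 × 29.530 d ≈ 20.91 d.

20.9 days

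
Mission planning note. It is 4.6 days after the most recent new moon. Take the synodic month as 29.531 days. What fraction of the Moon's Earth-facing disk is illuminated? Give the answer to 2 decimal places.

The Moon has covered 4.6/29.531 of its cycle, so θ ≈ 360° × 4.6/29.531 = 56.1°.
Illuminated fraction = (1 − cos 56.1°)/2 = (1 − 0.558)/2 ≈ 0.221.

0.22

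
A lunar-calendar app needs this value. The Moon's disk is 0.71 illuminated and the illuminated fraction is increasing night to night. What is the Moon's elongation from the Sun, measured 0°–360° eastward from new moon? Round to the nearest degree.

Invert f = (1 − cos θ)/2 to get cos θ = 1 − 2(0.71) = -0.420, hence θ₀ = arccos -0.420 = 114.8°.
Waxing ⇒ before full, so θ = 114.8°.

115°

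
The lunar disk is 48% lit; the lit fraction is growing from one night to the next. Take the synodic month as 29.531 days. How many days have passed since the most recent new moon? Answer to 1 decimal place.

cos θ = 1 − 2f = 0.040, giving a principal value of 87.7°.
Before full moon the principal value applies: θ = 87.7°.
At 360°/29.531 d per day, 87.7° corresponds to 7.19 days.

7.2 days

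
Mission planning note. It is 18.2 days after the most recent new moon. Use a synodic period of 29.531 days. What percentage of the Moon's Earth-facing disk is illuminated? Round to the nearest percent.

87%

Phase angle: θ = 360°·(18.2 d)/(29.531 d) = 221.9°.
Illuminated fraction = (1 − cos 221.9°)/2 = (1 − (-0.745))/2 ≈ 0.872, so 87%.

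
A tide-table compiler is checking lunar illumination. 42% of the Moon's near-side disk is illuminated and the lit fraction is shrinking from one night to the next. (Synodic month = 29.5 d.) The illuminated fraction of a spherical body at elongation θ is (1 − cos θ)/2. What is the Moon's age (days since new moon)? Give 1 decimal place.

cos θ = 1 − 2f = 0.160, giving a principal value of 80.8°.
A waning Moon lies in 180°–360°, so θ = 360° − 80.8° = 279.2°.
At 360°/29.5 d per day, 279.2° corresponds to 22.88 days.

22.9 days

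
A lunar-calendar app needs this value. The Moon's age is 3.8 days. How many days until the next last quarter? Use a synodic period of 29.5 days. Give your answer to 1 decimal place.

18.3 days

Last quarter is 0.75 of the way through the cycle: age 0.75 × 29.5 = 22.125 d.
So 18.325 days remain (22.125 − 3.8).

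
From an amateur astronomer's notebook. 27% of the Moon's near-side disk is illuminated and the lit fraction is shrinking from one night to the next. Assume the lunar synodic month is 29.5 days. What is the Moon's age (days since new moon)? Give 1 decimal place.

cos θ = 1 − 2f = 0.460, giving a principal value of 62.6°.
A waning Moon lies in 180°–360°, so θ = 360° − 62.6° = 297.4°.
That fraction of the synodic month is 297.4/360 × 29.5 d ≈ 24.37 d.

24.4 days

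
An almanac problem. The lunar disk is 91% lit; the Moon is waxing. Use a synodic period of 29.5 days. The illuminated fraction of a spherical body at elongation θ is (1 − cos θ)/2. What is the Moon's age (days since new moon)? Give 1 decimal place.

From f = (1 − cos θ)/2: cos θ = 1 − 2×0.91 = -0.820; arccos → 145.1°.
The Moon is waxing (0°–180°), so θ = 145.1° directly.
At 360°/29.5 d per day, 145.1° corresponds to 11.89 days.

11.9 days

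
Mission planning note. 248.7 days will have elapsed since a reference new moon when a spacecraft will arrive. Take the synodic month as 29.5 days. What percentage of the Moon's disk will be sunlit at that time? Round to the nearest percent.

95%

248.7/29.5 = 8.431 lunations, so 8 complete cycles and 12.70 d into the next.
Phase angle: θ = 360°·(12.70 d)/(29.5 d) = 155.0°.
Illuminated fraction = (1 − cos 155.0°)/2 = (1 − (-0.906))/2 ≈ 0.953, so 95%.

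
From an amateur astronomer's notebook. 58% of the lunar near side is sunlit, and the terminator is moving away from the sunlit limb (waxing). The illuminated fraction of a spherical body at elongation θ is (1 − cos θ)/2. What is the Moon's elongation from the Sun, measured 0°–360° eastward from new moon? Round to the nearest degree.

99°

From f = (1 − cos θ)/2: cos θ = 1 − 2×0.58 = -0.160; arccos → 99.2°.
Before full moon the principal value applies: θ = 99.2°.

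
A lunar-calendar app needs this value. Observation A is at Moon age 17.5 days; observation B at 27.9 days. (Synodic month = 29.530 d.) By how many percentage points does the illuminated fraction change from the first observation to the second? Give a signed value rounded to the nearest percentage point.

-89 pp

θ₁ = 360° × 17.5/29.530 = 213.3°, f₁ = (1 − cos θ₁)/2 = 0.918.
θ₂ = 360° × 27.9/29.530 = 340.1°, f₂ = (1 − cos θ₂)/2 = 0.030.
Change = f₂ − f₁ = -0.888 → -89 percentage points.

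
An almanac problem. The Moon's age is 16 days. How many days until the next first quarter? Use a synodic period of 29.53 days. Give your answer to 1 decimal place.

First quarter is 0.25 of the way through the cycle: age 0.25 × 29.53 = 7.383 d.
This lunation's first quarter (7.383 d) has passed, so add one period: 36.913 − 16 = 20.913 days.

20.9 days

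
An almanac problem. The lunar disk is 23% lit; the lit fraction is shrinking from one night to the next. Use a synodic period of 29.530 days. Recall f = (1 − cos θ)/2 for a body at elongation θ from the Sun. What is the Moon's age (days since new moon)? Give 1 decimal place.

cos θ = 1 − 2f = 0.540, giving a principal value of 57.3°.
Since the Moon is past full (waning), take the reflex angle: θ = 360° − 57.3° = 302.7°.
At 360°/29.530 d per day, 302.7° corresponds to 24.83 days.

24.8 days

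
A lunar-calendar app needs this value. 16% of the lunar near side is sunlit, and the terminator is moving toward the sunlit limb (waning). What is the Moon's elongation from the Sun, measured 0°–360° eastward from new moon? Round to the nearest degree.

313°

From f = (1 − cos θ)/2: cos θ = 1 − 2×0.16 = 0.680; arccos → 47.2°.
Waning ⇒ past full, so θ = 360° − 47.2° = 312.8°.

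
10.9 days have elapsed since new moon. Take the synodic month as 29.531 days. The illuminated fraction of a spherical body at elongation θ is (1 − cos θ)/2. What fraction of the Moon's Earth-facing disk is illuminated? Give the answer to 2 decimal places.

0.84

Elongation θ = 360° × 10.9/29.531 ≈ 132.9°.
cos 132.9° = (-0.680), so f = (1 − (-0.680))/2 = 0.840.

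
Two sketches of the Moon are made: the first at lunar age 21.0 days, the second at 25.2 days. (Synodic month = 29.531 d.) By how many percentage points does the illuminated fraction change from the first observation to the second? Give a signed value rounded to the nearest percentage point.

-42 percentage points

First observation: θ = 360°·21.0/29.531 = 256.0°, so f = 0.621.
Second observation: θ = 307.2°, f = 0.198.
Δf = 0.198 − 0.621 = -0.423, i.e. -42 pp.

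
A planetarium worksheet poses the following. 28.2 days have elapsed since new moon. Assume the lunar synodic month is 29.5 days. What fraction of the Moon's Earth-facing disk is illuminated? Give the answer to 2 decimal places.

0.02

Elongation θ = 360° × 28.2/29.5 ≈ 344.1°.
cos 344.1° = 0.962, so f = (1 − 0.962)/2 = 0.019.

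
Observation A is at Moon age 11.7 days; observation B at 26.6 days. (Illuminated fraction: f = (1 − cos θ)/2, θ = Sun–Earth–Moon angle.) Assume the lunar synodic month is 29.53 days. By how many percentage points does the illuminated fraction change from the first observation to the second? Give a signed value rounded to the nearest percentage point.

-80 pp

θ₁ = 360° × 11.7/29.53 = 142.6°, f₁ = (1 − cos θ₁)/2 = 0.897.
θ₂ = 360° × 26.6/29.53 = 324.3°, f₂ = (1 − cos θ₂)/2 = 0.094.
Change = f₂ − f₁ = -0.803 → -80 percentage points.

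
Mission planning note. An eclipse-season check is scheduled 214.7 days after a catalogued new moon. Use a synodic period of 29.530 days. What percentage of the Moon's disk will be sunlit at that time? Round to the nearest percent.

56%

214.7/29.530 = 7.271 lunations, so 7 complete cycles and 7.99 d into the next.
Phase angle: θ = 360°·(7.99 d)/(29.530 d) = 97.4°.
With cos θ = (-0.129), the lit fraction is (1 − (-0.129))/2 ≈ 0.564, so 56%.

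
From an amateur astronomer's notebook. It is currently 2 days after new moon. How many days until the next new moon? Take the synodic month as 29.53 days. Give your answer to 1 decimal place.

One full lunation from the last new moon is 29.53 d; remaining = 29.53 − 2 = 27.530 d.

27.5 days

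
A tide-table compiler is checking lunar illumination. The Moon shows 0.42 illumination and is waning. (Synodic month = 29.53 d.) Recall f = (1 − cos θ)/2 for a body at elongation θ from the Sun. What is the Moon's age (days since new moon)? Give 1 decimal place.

Invert f = (1 − cos θ)/2 to get cos θ = 1 − 2(0.42) = 0.160, hence θ₀ = arccos 0.160 = 80.8°.
Since the Moon is past full (waning), take the reflex angle: θ = 360° − 80.8° = 279.2°.
At 360°/29.53 d per day, 279.2° corresponds to 22.90 days.

22.9 days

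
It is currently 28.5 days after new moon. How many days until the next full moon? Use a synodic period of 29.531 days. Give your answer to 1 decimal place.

15.8 days

Full moon occurs at elongation 180°, i.e. at age 29.531 × 180/360 = 14.765 d.
This lunation's full moon (14.765 d) has passed, so add one period: 44.296 − 28.5 = 15.796 days.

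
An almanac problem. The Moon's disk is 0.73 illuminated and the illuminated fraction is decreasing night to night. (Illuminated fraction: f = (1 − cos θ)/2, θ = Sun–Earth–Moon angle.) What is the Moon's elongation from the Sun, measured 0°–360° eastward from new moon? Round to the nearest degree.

Invert f = (1 − cos θ)/2 to get cos θ = 1 − 2(0.73) = -0.460, hence θ₀ = arccos -0.460 = 117.4°.
Waning ⇒ past full, so θ = 360° − 117.4° = 242.6°.

243°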